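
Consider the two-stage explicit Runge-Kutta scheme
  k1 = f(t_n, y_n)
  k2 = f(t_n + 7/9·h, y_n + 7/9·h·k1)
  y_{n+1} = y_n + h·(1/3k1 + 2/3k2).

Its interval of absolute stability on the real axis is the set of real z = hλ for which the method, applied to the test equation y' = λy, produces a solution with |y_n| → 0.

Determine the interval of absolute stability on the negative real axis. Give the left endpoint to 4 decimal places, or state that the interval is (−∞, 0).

(-1.9286, 0).

Set f=λy, z=hλ:
  k1=λy_n ⇒ h·k1=z·y_n;  k2=λ(1+7/9z)y_n ⇒ h·k2=z(1+7/9z)y_n
  y_{n+1}/y_n = 1 + 1/3z + 2/3z(1+7/9z) = 1 + z + 14/27z²
  ⇒ R(z) = 1 + z + 14/27z².

Need |R(x)|<1, x<0.
x=-0.91: |R|=0.5194
R=1: x+14/27x²=0 ⇒ x=−27/14=-1.9286; min R=1−1/(4·14/27)=0.5179>−1
Confirm numerically:
  x=-1.221: |R|=0.55203 <1
  x=-1.118: |R|=0.53011 <1
  x=-0.790: |R|=0.53361 <1
  x=-2.268: |R|=1.39917 >1
  x=-2.125: |R|=1.21644 >1
  x=-2.124: |R|=1.21523 >1
Stable set (-1.9286, 0).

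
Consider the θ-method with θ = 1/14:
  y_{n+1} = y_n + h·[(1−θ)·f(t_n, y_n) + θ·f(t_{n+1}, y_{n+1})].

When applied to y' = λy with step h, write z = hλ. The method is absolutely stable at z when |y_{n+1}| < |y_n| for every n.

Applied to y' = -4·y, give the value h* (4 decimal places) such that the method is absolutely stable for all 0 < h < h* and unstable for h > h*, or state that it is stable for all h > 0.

(-2.3333,0); λ=-4 ⇒ h* = (7/3)/4 = 0.5833.

Set f=λy, z=hλ:
  y_{n+1} = y_n + z·[13/14·y_n + 1/14·y_{n+1}] ⇒ (1 − 1/14z)y_{n+1} = (1 + 13/14z)y_n
  Hence R(z) = (1 + 13/14z)/(1 − 1/14z).

Boundary: |R(x)|=1, x<0.
x=-0.81: |R|=0.2343
R=−1: 1+13/14x = −1+1/14x ⇒ -6/7x=2 ⇒ x=2/(-6/7)=-2.3333
Confirm numerically:
  x=-2.057: |R|=0.79349 <1
  x=-2.053: |R|=0.79044 <1
  x=-1.988: |R|=0.74081 <1
  x=-2.753: |R|=1.30060 >1
  x=-2.461: |R|=1.09307 >1
So |R|<1 on (-2.3333, 0).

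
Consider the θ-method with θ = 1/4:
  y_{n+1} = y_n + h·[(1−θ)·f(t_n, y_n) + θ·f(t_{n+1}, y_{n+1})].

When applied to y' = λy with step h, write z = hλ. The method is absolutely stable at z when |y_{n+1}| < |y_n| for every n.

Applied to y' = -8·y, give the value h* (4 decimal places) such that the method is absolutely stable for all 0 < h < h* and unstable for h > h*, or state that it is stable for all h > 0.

With y'=λy (z=hλ):
  y_{n+1} = y_n + z·[3/4·y_n + 1/4·y_{n+1}] ⇒ (1 − 1/4z)y_{n+1} = (1 + 3/4z)y_n
  so R(z) = (1 + 3/4z)/(1 − 1/4z).

Boundary: |R(x)|=1, x<0.
x=-1.13: |R|=0.1189
R=−1: 1+3/4x = −1+1/4x ⇒ -1/2x=2 ⇒ x=2/(-1/2)=-4.0000
Confirm numerically:
  x=-3.355: |R|=0.82461 <1
  x=-2.949: |R|=0.69751 <1
  x=-1.745: |R|=0.21497 <1
  x=-4.507: |R|=1.11920 >1
  x=-4.353: |R|=1.08452 >1
Interval (-4.0000, 0).

(-4.0000,0); λ=-8 ⇒ h* = (4)/8 = 0.5000.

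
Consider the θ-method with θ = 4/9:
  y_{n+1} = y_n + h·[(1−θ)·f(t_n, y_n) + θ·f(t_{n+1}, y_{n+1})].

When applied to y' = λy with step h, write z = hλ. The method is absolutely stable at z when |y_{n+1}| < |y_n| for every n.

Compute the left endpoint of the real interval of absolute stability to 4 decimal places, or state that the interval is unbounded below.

Test eqn y'=λy, z=hλ:
  y_{n+1} = y_n + z·[5/9·y_n + 4/9·y_{n+1}] ⇒ (1 − 4/9z)y_{n+1} = (1 + 5/9z)y_n
  R(z) = (1 + 5/9z)/(1 − 4/9z).

Need |R(x)|<1, x<0.
x=-1.37: |R|=0.1485
R=−1: 1+5/9x = −1+4/9x ⇒ -1/9x=2 ⇒ x=2/(-1/9)=-18.0000
Confirm numerically:
  x=-11.556: |R|=0.88331 <1
  x=-10.475: |R|=0.85216 <1
  x=-10.299: |R|=0.84658 <1
  x=-18.440: |R|=1.00532 >1
  x=-18.278: |R|=1.00339 >1
  x=-18.149: |R|=1.00183 >1
Stable set (-18.0000, 0).

z* = -18.0000.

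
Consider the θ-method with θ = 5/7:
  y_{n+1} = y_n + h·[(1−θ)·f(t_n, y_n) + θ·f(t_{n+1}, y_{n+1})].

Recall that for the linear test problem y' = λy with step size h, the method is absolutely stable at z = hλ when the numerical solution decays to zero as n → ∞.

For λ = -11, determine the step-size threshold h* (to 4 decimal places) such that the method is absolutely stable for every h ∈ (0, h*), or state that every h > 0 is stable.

On y'=λy, z=hλ:
  y_{n+1} = y_n + z·[2/7·y_n + 5/7·y_{n+1}] ⇒ (1 − 5/7z)y_{n+1} = (1 + 2/7z)y_n
  Hence R(z) = (1 + 2/7z)/(1 − 5/7z).

Solve |R(x)|<1 on ℝ⁻.
x=-1.73: |R|=0.2262
x=-2: |R|=0.1765
x=-10: |R|=0.2281
x=-100: |R|=0.3807
θ=5/7≥1/2 ⇒ |1+2/7x|<|1−5/7x| ∀x<0 ⇒ interval (−∞,0).

(−∞, 0) — no finite endpoint. Any h>0 works for λ=-11.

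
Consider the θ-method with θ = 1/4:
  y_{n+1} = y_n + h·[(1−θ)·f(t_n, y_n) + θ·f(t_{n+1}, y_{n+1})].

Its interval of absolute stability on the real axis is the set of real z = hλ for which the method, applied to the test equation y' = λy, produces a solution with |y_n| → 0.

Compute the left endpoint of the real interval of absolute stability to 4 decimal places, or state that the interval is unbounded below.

left endpoint -4.0000.

With y'=λy (z=hλ):
  y_{n+1} = y_n + z·[3/4·y_n + 1/4·y_{n+1}] ⇒ (1 − 1/4z)y_{n+1} = (1 + 3/4z)y_n
  Hence R(z) = (1 + 3/4z)/(1 − 1/4z).

Solve |R(x)|<1 on ℝ⁻.
x=-1.03: |R|=0.1809
R=−1: 1+3/4x = −1+1/4x ⇒ -1/2x=2 ⇒ x=2/(-1/2)=-4.0000
Confirm numerically:
  x=-3.208: |R|=0.78024 <1
  x=-2.924: |R|=0.68920 <1
  x=-2.571: |R|=0.56506 <1
  x=-4.542: |R|=1.12690 >1
  x=-4.268: |R|=1.06483 >1
  x=-4.106: |R|=1.02615 >1
Stable set (-4.0000, 0).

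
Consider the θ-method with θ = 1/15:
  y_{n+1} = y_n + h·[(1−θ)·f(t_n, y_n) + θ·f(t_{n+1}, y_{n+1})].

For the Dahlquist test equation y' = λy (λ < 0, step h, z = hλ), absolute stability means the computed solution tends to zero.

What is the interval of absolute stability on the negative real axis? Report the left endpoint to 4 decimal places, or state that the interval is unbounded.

z∈(-2.3077,0).

Test eqn y'=λy, z=hλ:
  y_{n+1} = y_n + z·[14/15·y_n + 1/15·y_{n+1}] ⇒ (1 − 1/15z)y_{n+1} = (1 + 14/15z)y_n
  so R(z) = (1 + 14/15z)/(1 − 1/15z).

Need |R(x)|<1, x<0.
x=-0.33: |R|=0.6771
R=−1: 1+14/15x = −1+1/15x ⇒ -13/15x=2 ⇒ x=2/(-13/15)=-2.3077
Confirm numerically:
  x=-1.760: |R|=0.57518 <1
  x=-1.704: |R|=0.53017 <1
  x=-1.688: |R|=0.51726 <1
  x=-1.293: |R|=0.19039 <1
  x=-2.893: |R|=1.42525 >1
  x=-2.617: |R|=1.22825 >1
So |R|<1 on (-2.3077, 0).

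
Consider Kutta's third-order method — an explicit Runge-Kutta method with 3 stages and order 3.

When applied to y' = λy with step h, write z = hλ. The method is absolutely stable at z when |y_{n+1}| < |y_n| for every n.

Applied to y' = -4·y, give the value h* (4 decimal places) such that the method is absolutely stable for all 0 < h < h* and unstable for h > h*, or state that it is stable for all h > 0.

With y'=λy (z=hλ):
  order 3, 3-stage ⇒ R(z)=1+z+z^2/2+z^3/6
  (e.g. R(-1.18)=0.24236, |R|=0.24236)

Find x<0 with |R(x)|<1.
x=-1.18: |R|=0.2424
|R(-2)|=0.3333 |R(-1.97)|=0.3038 |R(-1.41)|=0.1168
Bisect:
  x_lo=-3.1322 |R|=2.3484  x_hi=-0.2260 |R|=0.7976
  mid=-1.67910 |R|=0.05841 →hi
  mid=-2.40566 |R|=0.83239 →hi
  mid=-2.76893 |R|=1.47367 →lo
  mid=-2.58729 |R|=1.12685 →lo
  mid=-2.49648 |R|=0.97345 →hi
  mid=-2.54188 |R|=1.04856 →lo
  mid=-2.51918 |R|=1.01061 →lo
  mid=-2.50783 |R|=0.99193 →hi
  mid=-2.51350 |R|=1.00125 →lo
  mid=-2.51067 |R|=0.99658 →hi
  ...
  [-2.51279,-2.51262] ⇒ x*=-2.5127
Stable set (-2.5127, 0).

(-2.5127,0); λ=-4 ⇒ h* = 0.6282.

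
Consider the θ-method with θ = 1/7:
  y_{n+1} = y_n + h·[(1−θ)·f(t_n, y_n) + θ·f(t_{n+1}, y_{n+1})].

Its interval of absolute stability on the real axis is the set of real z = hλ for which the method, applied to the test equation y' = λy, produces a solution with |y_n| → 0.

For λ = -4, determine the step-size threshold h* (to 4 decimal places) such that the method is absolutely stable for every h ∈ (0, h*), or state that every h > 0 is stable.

(-2.8000,0); λ=-4 ⇒ h* = (14/5)/4 = 0.7000.

On y'=λy, z=hλ:
  y_{n+1} = y_n + z·[6/7·y_n + 1/7·y_{n+1}] ⇒ (1 − 1/7z)y_{n+1} = (1 + 6/7z)y_n
  so R(z) = (1 + 6/7z)/(1 − 1/7z).

Find x<0 with |R(x)|<1.
x=-1.5: |R|=0.2353
R=−1: 1+6/7x = −1+1/7x ⇒ -5/7x=2 ⇒ x=2/(-5/7)=-2.8000
Confirm numerically:
  x=-2.617: |R|=0.90486 <1
  x=-2.381: |R|=0.77668 <1
  x=-2.339: |R|=0.75319 <1
  x=-1.929: |R|=0.51226 <1
  x=-2.929: |R|=1.06496 >1
  x=-2.846: |R|=1.02336 >1
  x=-2.823: |R|=1.01171 >1
So |R|<1 on (-2.8000, 0).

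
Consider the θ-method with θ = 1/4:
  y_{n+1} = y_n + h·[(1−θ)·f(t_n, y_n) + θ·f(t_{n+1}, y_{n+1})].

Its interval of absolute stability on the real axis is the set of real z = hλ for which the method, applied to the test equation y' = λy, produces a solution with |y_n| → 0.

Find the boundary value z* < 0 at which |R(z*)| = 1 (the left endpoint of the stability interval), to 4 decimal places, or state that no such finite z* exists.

On y'=λy, z=hλ:
  y_{n+1} = y_n + z·[3/4·y_n + 1/4·y_{n+1}] ⇒ (1 − 1/4z)y_{n+1} = (1 + 3/4z)y_n
  Hence R(z) = (1 + 3/4z)/(1 − 1/4z).

Solve |R(x)|<1 on ℝ⁻.
x=-0.63: |R|=0.4557
R=−1: 1+3/4x = −1+1/4x ⇒ -1/2x=2 ⇒ x=2/(-1/2)=-4.0000
Confirm numerically:
  x=-3.466: |R|=0.85695 <1
  x=-3.249: |R|=0.79280 <1
  x=-2.367: |R|=0.48704 <1
  x=-4.418: |R|=1.09931 >1
  x=-4.385: |R|=1.09183 >1
  x=-4.056: |R|=1.01390 >1
Stable set (-4.0000, 0).

z* = -4.0000.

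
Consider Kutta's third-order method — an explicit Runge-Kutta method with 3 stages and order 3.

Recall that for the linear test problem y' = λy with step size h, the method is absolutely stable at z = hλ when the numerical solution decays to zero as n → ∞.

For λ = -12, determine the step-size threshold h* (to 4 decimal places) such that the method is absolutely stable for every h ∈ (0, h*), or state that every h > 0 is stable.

(-2.5127,0); λ=-12 ⇒ h* = 0.2094.

Test eqn y'=λy, z=hλ:
  order 3, 3-stage ⇒ R(z)=1+z+z^2/2+z^3/6
  (e.g. R(-1.58)=0.01081, |R|=0.01081)

Solve |R(x)|<1 on ℝ⁻.
x=-1.58: |R|=0.0108
|R(-2.54)|=1.0454 |R(-2.4)|=0.8240 |R(-2.25)|=0.6172
Bisect:
  x_lo=-3.1930 |R|=2.5209  x_hi=-0.2832 |R|=0.7531
  mid=-1.73808 |R|=0.10272 →hi
  mid=-2.46553 |R|=0.92403 →hi
  mid=-2.82925 |R|=1.60146 →lo
  mid=-2.64739 |R|=1.23550 →lo
  mid=-2.55646 |R|=1.07333 →lo
  mid=-2.51099 |R|=0.99712 →hi
  mid=-2.53373 |R|=1.03483 →lo
  mid=-2.52236 |R|=1.01588 →lo
  mid=-2.51668 |R|=1.00648 →lo
  mid=-2.51384 |R|=1.00179 →lo
  ...
  [-2.51277,-2.51259] ⇒ x*=-2.5127
Stable set (-2.5127, 0).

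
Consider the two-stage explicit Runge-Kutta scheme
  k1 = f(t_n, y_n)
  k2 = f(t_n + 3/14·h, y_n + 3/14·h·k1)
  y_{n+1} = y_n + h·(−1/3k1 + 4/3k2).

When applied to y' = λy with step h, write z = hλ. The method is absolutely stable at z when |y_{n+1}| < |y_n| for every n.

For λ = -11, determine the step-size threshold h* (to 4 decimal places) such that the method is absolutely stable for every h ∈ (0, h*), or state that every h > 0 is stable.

Test eqn y'=λy, z=hλ:
  k1=λy_n ⇒ h·k1=z·y_n;  k2=λ(1+3/14z)y_n ⇒ h·k2=z(1+3/14z)y_n
  y_{n+1}/y_n = 1 − 1/3z + 4/3z(1+3/14z) = 1 + z + 2/7z²
  ⇒ R(z) = 1 + z + 2/7z².

Need |R(x)|<1, x<0.
x=-1.28: |R|=0.1881
R=1: x+2/7x²=0 ⇒ x=−7/2=-3.5000; min R=1−1/(4·2/7)=0.1250>−1
Confirm numerically:
  x=-2.667: |R|=0.36525 <1
  x=-2.401: |R|=0.24609 <1
  x=-1.608: |R|=0.13076 <1
  x=-3.908: |R|=1.45556 >1
  x=-3.817: |R|=1.34571 >1
  x=-3.733: |R|=1.24851 >1
Stable set (-3.5000, 0).

(-3.5000,0); λ=-11 ⇒ h* = (7/2)/11 = 0.3182.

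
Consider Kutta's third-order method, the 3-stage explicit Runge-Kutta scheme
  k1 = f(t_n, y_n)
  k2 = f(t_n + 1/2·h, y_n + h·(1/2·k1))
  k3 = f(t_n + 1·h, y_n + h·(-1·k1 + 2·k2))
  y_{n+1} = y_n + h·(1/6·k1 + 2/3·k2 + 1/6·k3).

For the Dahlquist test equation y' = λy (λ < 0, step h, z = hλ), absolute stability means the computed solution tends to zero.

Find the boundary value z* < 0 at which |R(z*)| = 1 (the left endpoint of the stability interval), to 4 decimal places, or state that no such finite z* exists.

left endpoint -2.5127.

On y'=λy, z=hλ:
  order 3, 3-stage ⇒ R(z)=1+z+z^2/2+z^3/6
  (e.g. R(-1.53)=0.04352, |R|=0.04352)

Need |R(x)|<1, x<0.
x=-1.53: |R|=0.0435
|R(-2.66)|=1.2590 |R(-0.78)|=0.4451 |R(-0.68)|=0.4988
Bisect:
  x_lo=-2.9687 |R|=1.9228  x_hi=-0.2453 |R|=0.7823
  mid=-1.60701 |R|=0.00745 →hi
  mid=-2.28788 |R|=0.66662 →hi
  mid=-2.62831 |R|=1.20037 →lo
  mid=-2.45809 |R|=0.91237 →hi
  mid=-2.54320 |R|=1.05078 →lo
  mid=-2.50065 |R|=0.98022 →hi
  mid=-2.52192 |R|=1.01515 →lo
  ...
  [-2.51278,-2.51261] ⇒ x*=-2.5127
So |R|<1 on (-2.5127, 0).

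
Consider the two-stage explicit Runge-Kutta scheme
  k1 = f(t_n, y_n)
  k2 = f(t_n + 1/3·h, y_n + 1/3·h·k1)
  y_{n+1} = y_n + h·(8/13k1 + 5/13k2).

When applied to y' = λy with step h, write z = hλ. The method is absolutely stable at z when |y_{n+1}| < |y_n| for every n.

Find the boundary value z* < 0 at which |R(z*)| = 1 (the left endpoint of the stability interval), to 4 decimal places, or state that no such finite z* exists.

left endpoint -7.8000.

Set f=λy, z=hλ:
  k1=λy_n ⇒ h·k1=z·y_n;  k2=λ(1+1/3z)y_n ⇒ h·k2=z(1+1/3z)y_n
  y_{n+1}/y_n = 1 + 8/13z + 5/13z(1+1/3z) = 1 + z + 5/39z²
  Hence R(z) = 1 + z + 5/39z².

Solve |R(x)|<1 on ℝ⁻.
x=-1.66: |R|=0.3067
R=1: x+5/39x²=0 ⇒ x=−39/5=-7.8000; min R=1−1/(4·5/39)=-0.9500>−1
Confirm numerically:
  x=-5.907: |R|=0.43358 <1
  x=-4.420: |R|=0.91533 <1
  x=-3.579: |R|=0.93679 <1
  x=-8.233: |R|=1.45704 >1
  x=-8.214: |R|=1.43597 >1
  x=-8.020: |R|=1.22621 >1
Interval (-7.8000, 0).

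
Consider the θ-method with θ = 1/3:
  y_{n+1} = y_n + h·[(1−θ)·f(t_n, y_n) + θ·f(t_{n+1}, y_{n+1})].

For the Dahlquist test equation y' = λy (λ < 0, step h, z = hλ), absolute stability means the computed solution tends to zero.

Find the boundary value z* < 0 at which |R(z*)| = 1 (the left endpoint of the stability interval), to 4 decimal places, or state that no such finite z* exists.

With y'=λy (z=hλ):
  y_{n+1} = y_n + z·[2/3·y_n + 1/3·y_{n+1}] ⇒ (1 − 1/3z)y_{n+1} = (1 + 2/3z)y_n
  ⇒ R(z) = (1 + 2/3z)/(1 − 1/3z).

Boundary: |R(x)|=1, x<0.
x=-0.95: |R|=0.2785
R=−1: 1+2/3x = −1+1/3x ⇒ -1/3x=2 ⇒ x=2/(-1/3)=-6.0000
Confirm numerically:
  x=-5.936: |R|=0.99284 <1
  x=-5.338: |R|=0.92060 <1
  x=-3.699: |R|=0.65652 <1
  x=-6.570: |R|=1.05956 >1
  x=-6.226: |R|=1.02450 >1
Interval (-6.0000, 0).

z* = -6.0000.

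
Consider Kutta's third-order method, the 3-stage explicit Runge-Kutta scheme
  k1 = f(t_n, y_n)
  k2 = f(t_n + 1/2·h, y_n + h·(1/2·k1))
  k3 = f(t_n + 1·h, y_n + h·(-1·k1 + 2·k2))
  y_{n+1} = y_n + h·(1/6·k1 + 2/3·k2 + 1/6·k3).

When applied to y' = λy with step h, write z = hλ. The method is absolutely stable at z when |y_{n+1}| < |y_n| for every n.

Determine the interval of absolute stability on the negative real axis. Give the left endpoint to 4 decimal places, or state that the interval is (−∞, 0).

Set f=λy, z=hλ:
  order 3, 3-stage ⇒ R(z)=1+z+z^2/2+z^3/6
  (e.g. R(-0.77)=0.45036, |R|=0.45036)

Boundary: |R(x)|=1, x<0.
x=-0.77: |R|=0.4504
|R(-2.83)|=1.6031 |R(-2.66)|=1.2590 |R(-2.52)|=1.0120
Bisect:
  x_lo=-3.0622 |R|=2.1595  x_hi=-0.1829 |R|=0.8328
  mid=-1.62256 |R|=0.01816 →hi
  mid=-2.34239 |R|=0.74103 →hi
  mid=-2.70231 |R|=1.34000 →lo
  mid=-2.52235 |R|=1.01587 →lo
  mid=-2.43237 |R|=0.87265 →hi
  mid=-2.47736 |R|=0.94276 →hi
  mid=-2.49986 |R|=0.97894 →hi
  mid=-2.51111 |R|=0.99731 →hi
  ...
  [-2.51286,-2.51269] ⇒ x*=-2.5127
Stable set (-2.5127, 0).

(-2.5127, 0).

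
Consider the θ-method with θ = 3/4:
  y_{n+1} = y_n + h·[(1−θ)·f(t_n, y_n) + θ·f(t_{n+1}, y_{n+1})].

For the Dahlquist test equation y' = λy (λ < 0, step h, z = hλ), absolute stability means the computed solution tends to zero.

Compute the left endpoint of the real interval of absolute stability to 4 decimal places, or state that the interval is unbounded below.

(−∞, 0) — no finite endpoint.

With y'=λy (z=hλ):
  y_{n+1} = y_n + z·[1/4·y_n + 3/4·y_{n+1}] ⇒ (1 − 3/4z)y_{n+1} = (1 + 1/4z)y_n
  so R(z) = (1 + 1/4z)/(1 − 3/4z).

Solve |R(x)|<1 on ℝ⁻.
x=-1.57: |R|=0.2790
x=-2: |R|=0.2000
x=-10: |R|=0.1765
x=-100: |R|=0.3158
θ=3/4≥1/2 ⇒ |1+1/4x|<|1−3/4x| ∀x<0 ⇒ stable on all of ℝ⁻.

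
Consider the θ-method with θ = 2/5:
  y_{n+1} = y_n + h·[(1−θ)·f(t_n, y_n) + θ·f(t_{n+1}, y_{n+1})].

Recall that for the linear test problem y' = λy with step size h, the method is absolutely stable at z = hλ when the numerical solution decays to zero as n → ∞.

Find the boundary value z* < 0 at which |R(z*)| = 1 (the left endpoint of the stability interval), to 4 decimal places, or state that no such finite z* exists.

Test eqn y'=λy, z=hλ:
  y_{n+1} = y_n + z·[3/5·y_n + 2/5·y_{n+1}] ⇒ (1 − 2/5z)y_{n+1} = (1 + 3/5z)y_n
  R(z) = (1 + 3/5z)/(1 − 2/5z).

Boundary: |R(x)|=1, x<0.
x=-1.33: |R|=0.1319
R=−1: 1+3/5x = −1+2/5x ⇒ -1/5x=2 ⇒ x=2/(-1/5)=-10.0000
Confirm numerically:
  x=-8.415: |R|=0.92739 <1
  x=-5.573: |R|=0.72581 <1
  x=-5.098: |R|=0.67742 <1
  x=-10.559: |R|=1.02140 >1
  x=-10.518: |R|=1.01990 >1
  x=-10.404: |R|=1.01565 >1
Interval (-10.0000, 0).

z* = -10.0000.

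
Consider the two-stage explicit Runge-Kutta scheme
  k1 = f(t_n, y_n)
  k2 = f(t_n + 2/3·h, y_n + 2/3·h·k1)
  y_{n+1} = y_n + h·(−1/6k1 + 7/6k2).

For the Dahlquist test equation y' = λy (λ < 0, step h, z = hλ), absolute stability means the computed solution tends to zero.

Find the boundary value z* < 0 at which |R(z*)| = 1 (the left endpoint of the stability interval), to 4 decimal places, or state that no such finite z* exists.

On y'=λy, z=hλ:
  k1=λy_n ⇒ h·k1=z·y_n;  k2=λ(1+2/3z)y_n ⇒ h·k2=z(1+2/3z)y_n
  y_{n+1}/y_n = 1 − 1/6z + 7/6z(1+2/3z) = 1 + z + 7/9z²
  Hence R(z) = 1 + z + 7/9z².

Find x<0 with |R(x)|<1.
x=-1.34: |R|=1.0566
R=1: x+7/9x²=0 ⇒ x=−9/7=-1.2857; min R=1−1/(4·7/9)=0.6786>−1
Confirm numerically:
  x=-1.016: |R|=0.78687 <1
  x=-0.981: |R|=0.76750 <1
  x=-0.644: |R|=0.67857 <1
  x=-0.594: |R|=0.68043 <1
  x=-1.810: |R|=1.73808 >1
  x=-1.806: |R|=1.73083 >1
  x=-1.740: |R|=1.61480 >1
Interval (-1.2857, 0).

left endpoint -1.2857.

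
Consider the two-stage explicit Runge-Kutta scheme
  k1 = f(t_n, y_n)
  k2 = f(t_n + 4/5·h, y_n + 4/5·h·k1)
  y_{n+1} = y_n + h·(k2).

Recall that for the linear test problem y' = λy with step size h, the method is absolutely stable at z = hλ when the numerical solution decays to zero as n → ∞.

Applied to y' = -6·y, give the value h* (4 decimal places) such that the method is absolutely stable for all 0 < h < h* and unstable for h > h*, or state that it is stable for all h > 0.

With y'=λy (z=hλ):
  k1=λy_n ⇒ h·k1=z·y_n;  k2=λ(1+4/5z)y_n ⇒ h·k2=z(1+4/5z)y_n
  y_{n+1}/y_n = 1 + z(1+4/5z) = 1 + z + 4/5z²
  so R(z) = 1 + z + 4/5z².

Boundary: |R(x)|=1, x<0.
x=-1.42: |R|=1.1931
R=1: x+4/5x²=0 ⇒ x=−5/4=-1.2500; min R=1−1/(4·4/5)=0.6875>−1
Confirm numerically:
  x=-1.176: |R|=0.93038 <1
  x=-1.127: |R|=0.88910 <1
  x=-0.979: |R|=0.78775 <1
  x=-0.753: |R|=0.70061 <1
  x=-1.335: |R|=1.09078 >1
  x=-1.284: |R|=1.03492 >1
Stable set (-1.2500, 0).

(-1.2500,0); λ=-6 ⇒ h* = (5/4)/6 = 0.2083.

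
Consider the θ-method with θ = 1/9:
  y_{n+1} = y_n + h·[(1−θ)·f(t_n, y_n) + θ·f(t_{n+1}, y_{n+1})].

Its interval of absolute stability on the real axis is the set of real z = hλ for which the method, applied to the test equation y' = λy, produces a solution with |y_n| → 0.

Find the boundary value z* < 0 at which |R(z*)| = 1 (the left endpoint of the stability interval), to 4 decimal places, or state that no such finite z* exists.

With y'=λy (z=hλ):
  y_{n+1} = y_n + z·[8/9·y_n + 1/9·y_{n+1}] ⇒ (1 − 1/9z)y_{n+1} = (1 + 8/9z)y_n
  R(z) = (1 + 8/9z)/(1 − 1/9z).

Find x<0 with |R(x)|<1.
x=-0.47: |R|=0.5533
R=−1: 1+8/9x = −1+1/9x ⇒ -7/9x=2 ⇒ x=2/(-7/9)=-2.5714
Confirm numerically:
  x=-2.132: |R|=0.72368 <1
  x=-1.757: |R|=0.47002 <1
  x=-1.544: |R|=0.31791 <1
  x=-3.139: |R|=1.32729 >1
  x=-2.883: |R|=1.18354 >1
  x=-2.803: |R|=1.13734 >1
Interval (-2.5714, 0).

z* = -2.5714.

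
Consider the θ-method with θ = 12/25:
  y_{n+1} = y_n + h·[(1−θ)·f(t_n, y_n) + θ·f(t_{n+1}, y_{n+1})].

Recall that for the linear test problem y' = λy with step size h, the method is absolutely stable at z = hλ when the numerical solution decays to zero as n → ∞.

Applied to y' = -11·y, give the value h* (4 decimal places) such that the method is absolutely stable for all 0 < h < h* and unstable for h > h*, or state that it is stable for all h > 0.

(-50.0000,0); λ=-11 ⇒ h* = (50)/11 = 4.5455.

On y'=λy, z=hλ:
  y_{n+1} = y_n + z·[13/25·y_n + 12/25·y_{n+1}] ⇒ (1 − 12/25z)y_{n+1} = (1 + 13/25z)y_n
  so R(z) = (1 + 13/25z)/(1 − 12/25z).

Boundary: |R(x)|=1, x<0.
x=-0.81: |R|=0.4168
R=−1: 1+13/25x = −1+12/25x ⇒ -1/25x=2 ⇒ x=2/(-1/25)=-50.0000
Confirm numerically:
  x=-46.720: |R|=0.99440 <1
  x=-37.755: |R|=0.97439 <1
  x=-25.492: |R|=0.92594 <1
  x=-50.461: |R|=1.00073 >1
  x=-50.305: |R|=1.00049 >1
So |R|<1 on (-50.0000, 0).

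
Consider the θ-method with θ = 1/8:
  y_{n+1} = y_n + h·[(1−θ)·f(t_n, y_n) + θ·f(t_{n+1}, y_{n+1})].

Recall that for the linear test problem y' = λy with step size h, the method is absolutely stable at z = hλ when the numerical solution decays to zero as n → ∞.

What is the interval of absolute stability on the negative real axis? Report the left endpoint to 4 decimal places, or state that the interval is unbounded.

On y'=λy, z=hλ:
  y_{n+1} = y_n + z·[7/8·y_n + 1/8·y_{n+1}] ⇒ (1 − 1/8z)y_{n+1} = (1 + 7/8z)y_n
  so R(z) = (1 + 7/8z)/(1 − 1/8z).

Find x<0 with |R(x)|<1.
x=-0.58: |R|=0.4592
R=−1: 1+7/8x = −1+1/8x ⇒ -3/4x=2 ⇒ x=2/(-3/4)=-2.6667
Confirm numerically:
  x=-2.062: |R|=0.63944 <1
  x=-1.919: |R|=0.54774 <1
  x=-1.458: |R|=0.23324 <1
  x=-2.927: |R|=1.14295 >1
  x=-2.795: |R|=1.07133 >1
  x=-2.702: |R|=1.01981 >1
Interval (-2.6667, 0).

(-2.6667, 0).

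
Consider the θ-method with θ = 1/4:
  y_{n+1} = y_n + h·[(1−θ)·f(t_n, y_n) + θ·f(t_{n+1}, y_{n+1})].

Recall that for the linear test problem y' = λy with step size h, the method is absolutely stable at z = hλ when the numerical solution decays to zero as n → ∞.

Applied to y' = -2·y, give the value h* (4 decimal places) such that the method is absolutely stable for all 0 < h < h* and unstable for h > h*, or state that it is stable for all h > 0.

(-4.0000,0); λ=-2 ⇒ h* = (4)/2 = 2.0000.

Test eqn y'=λy, z=hλ:
  y_{n+1} = y_n + z·[3/4·y_n + 1/4·y_{n+1}] ⇒ (1 − 1/4z)y_{n+1} = (1 + 3/4z)y_n
  R(z) = (1 + 3/4z)/(1 − 1/4z).

Find x<0 with |R(x)|<1.
x=-0.78: |R|=0.3473
R=−1: 1+3/4x = −1+1/4x ⇒ -1/2x=2 ⇒ x=2/(-1/2)=-4.0000
Confirm numerically:
  x=-2.826: |R|=0.65602 <1
  x=-2.279: |R|=0.45182 <1
  x=-1.616: |R|=0.15100 <1
  x=-4.114: |R|=1.02810 >1
  x=-4.075: |R|=1.01858 >1
Stable set (-4.0000, 0).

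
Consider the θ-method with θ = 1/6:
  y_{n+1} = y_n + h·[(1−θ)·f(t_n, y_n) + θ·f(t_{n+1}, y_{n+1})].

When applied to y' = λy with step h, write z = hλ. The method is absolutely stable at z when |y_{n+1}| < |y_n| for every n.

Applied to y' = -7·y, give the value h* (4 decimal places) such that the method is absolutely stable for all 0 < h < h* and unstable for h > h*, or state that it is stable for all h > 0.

(-3.0000,0); λ=-7 ⇒ h* = (3)/7 = 0.4286.

Set f=λy, z=hλ:
  y_{n+1} = y_n + z·[5/6·y_n + 1/6·y_{n+1}] ⇒ (1 − 1/6z)y_{n+1} = (1 + 5/6z)y_n
  Hence R(z) = (1 + 5/6z)/(1 − 1/6z).

Boundary: |R(x)|=1, x<0.
x=-1.05: |R|=0.1064
R=−1: 1+5/6x = −1+1/6x ⇒ -2/3x=2 ⇒ x=2/(-2/3)=-3.0000
Confirm numerically:
  x=-2.632: |R|=0.82947 <1
  x=-2.213: |R|=0.61671 <1
  x=-2.186: |R|=0.60225 <1
  x=-3.436: |R|=1.18482 >1
  x=-3.059: |R|=1.02605 >1
Interval (-3.0000, 0).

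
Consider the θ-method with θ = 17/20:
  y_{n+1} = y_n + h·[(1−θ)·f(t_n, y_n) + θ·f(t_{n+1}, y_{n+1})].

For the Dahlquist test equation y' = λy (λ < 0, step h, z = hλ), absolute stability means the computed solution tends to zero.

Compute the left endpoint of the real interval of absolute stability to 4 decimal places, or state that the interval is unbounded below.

With y'=λy (z=hλ):
  y_{n+1} = y_n + z·[3/20·y_n + 17/20·y_{n+1}] ⇒ (1 − 17/20z)y_{n+1} = (1 + 3/20z)y_n
  Hence R(z) = (1 + 3/20z)/(1 − 17/20z).

Need |R(x)|<1, x<0.
x=-1.14: |R|=0.4210
x=-2: |R|=0.2593
x=-10: |R|=0.0526
x=-100: |R|=0.1628
θ=17/20≥1/2 ⇒ |1+3/20x|<|1−17/20x| ∀x<0 ⇒ interval (−∞,0).

interval (−∞, 0).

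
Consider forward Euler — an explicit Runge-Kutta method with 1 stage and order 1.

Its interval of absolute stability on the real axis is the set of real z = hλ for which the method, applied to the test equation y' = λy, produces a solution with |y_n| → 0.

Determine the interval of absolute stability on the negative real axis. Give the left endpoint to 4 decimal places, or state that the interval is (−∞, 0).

(-2.0000, 0).

With y'=λy (z=hλ):
  order 1, 1-stage ⇒ R(z)=1+z
  (e.g. R(-0.84)=0.16000, |R|=0.16000)

Boundary: |R(x)|=1, x<0.
x=-0.84: |R|=0.1600
|R(-1.91)|=0.9100 |R(-1.66)|=0.6600 |R(-0.79)|=0.2100
Bisect:
  x_lo=-2.5373 |R|=1.5373  x_hi=-0.1881 |R|=0.8119
  mid=-1.36270 |R|=0.36270 →hi
  mid=-1.95002 |R|=0.95002 →hi
  mid=-2.24368 |R|=1.24368 →lo
  mid=-2.09685 |R|=1.09685 →lo
  mid=-2.02344 |R|=1.02344 →lo
  mid=-1.98673 |R|=0.98673 →hi
  mid=-2.00509 |R|=1.00509 →lo
  mid=-1.99591 |R|=0.99591 →hi
  mid=-2.00050 |R|=1.00050 →lo
  ...
  [-2.00007,-1.99992] ⇒ x*=-2.0000
So |R|<1 on (-2.0000, 0).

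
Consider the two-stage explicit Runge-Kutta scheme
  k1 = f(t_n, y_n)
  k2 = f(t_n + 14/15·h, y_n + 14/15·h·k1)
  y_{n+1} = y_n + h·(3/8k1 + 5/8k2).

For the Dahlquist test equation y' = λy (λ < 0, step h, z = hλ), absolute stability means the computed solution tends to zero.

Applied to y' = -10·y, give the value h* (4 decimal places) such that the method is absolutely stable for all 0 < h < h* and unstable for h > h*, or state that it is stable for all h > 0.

(-1.7143,0); λ=-10 ⇒ h* = (12/7)/10 = 0.1714.

Test eqn y'=λy, z=hλ:
  k1=λy_n ⇒ h·k1=z·y_n;  k2=λ(1+14/15z)y_n ⇒ h·k2=z(1+14/15z)y_n
  y_{n+1}/y_n = 1 + 3/8z + 5/8z(1+14/15z) = 1 + z + 7/12z²
  so R(z) = 1 + z + 7/12z².

Need |R(x)|<1, x<0.
x=-1.32: |R|=0.6964
R=1: x+7/12x²=0 ⇒ x=−12/7=-1.7143; min R=1−1/(4·7/12)=0.5714>−1
Confirm numerically:
  x=-1.165: |R|=0.62671 <1
  x=-0.934: |R|=0.57487 <1
  x=-0.784: |R|=0.57455 <1
  x=-0.705: |R|=0.58493 <1
  x=-2.000: |R|=1.33333 >1
  x=-1.858: |R|=1.15576 >1
  x=-1.837: |R|=1.13150 >1
So |R|<1 on (-1.7143, 0).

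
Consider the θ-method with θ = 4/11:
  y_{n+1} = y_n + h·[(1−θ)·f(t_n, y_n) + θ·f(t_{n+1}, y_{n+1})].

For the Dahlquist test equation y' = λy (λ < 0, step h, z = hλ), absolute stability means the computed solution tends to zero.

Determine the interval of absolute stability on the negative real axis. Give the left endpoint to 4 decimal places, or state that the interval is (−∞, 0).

With y'=λy (z=hλ):
  y_{n+1} = y_n + z·[7/11·y_n + 4/11·y_{n+1}] ⇒ (1 − 4/11z)y_{n+1} = (1 + 7/11z)y_n
  ⇒ R(z) = (1 + 7/11z)/(1 − 4/11z).

Solve |R(x)|<1 on ℝ⁻.
x=-1.15: |R|=0.1891
R=−1: 1+7/11x = −1+4/11x ⇒ -3/11x=2 ⇒ x=2/(-3/11)=-7.3333
Confirm numerically:
  x=-6.589: |R|=0.94022 <1
  x=-6.191: |R|=0.90418 <1
  x=-5.724: |R|=0.85756 <1
  x=-5.608: |R|=0.84518 <1
  x=-7.912: |R|=1.04071 >1
  x=-7.712: |R|=1.02715 >1
So |R|<1 on (-7.3333, 0).

z∈(-7.3333,0).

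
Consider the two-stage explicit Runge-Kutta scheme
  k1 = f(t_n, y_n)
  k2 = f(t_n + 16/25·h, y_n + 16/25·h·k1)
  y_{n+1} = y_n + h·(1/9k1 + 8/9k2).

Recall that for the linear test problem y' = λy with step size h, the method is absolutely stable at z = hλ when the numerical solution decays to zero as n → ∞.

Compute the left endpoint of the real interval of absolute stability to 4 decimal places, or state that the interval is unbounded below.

On y'=λy, z=hλ:
  k1=λy_n ⇒ h·k1=z·y_n;  k2=λ(1+16/25z)y_n ⇒ h·k2=z(1+16/25z)y_n
  y_{n+1}/y_n = 1 + 1/9z + 8/9z(1+16/25z) = 1 + z + 128/225z²
  Hence R(z) = 1 + z + 128/225z².

Find x<0 with |R(x)|<1.
x=-1.14: |R|=0.5993
R=1: x+128/225x²=0 ⇒ x=−225/128=-1.7578; min R=1−1/(4·128/225)=0.5605>−1
Confirm numerically:
  x=-1.405: |R|=0.71800 <1
  x=-1.260: |R|=0.64317 <1
  x=-0.814: |R|=0.56294 <1
  x=-2.344: |R|=1.78167 >1
  x=-2.335: |R|=1.76671 >1
  x=-2.163: |R|=1.49859 >1
Stable set (-1.7578, 0).

left endpoint -1.7578.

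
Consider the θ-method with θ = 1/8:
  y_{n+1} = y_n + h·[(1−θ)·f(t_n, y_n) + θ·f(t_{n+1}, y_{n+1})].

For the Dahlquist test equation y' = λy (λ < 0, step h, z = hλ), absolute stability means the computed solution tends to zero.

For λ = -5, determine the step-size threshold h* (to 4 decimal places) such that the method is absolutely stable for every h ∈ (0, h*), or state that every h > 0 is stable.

Set f=λy, z=hλ:
  y_{n+1} = y_n + z·[7/8·y_n + 1/8·y_{n+1}] ⇒ (1 − 1/8z)y_{n+1} = (1 + 7/8z)y_n
  ⇒ R(z) = (1 + 7/8z)/(1 − 1/8z).

Find x<0 with |R(x)|<1.
x=-1.15: |R|=0.0055
R=−1: 1+7/8x = −1+1/8x ⇒ -3/4x=2 ⇒ x=2/(-3/4)=-2.6667
Confirm numerically:
  x=-1.918: |R|=0.54709 <1
  x=-1.896: |R|=0.53274 <1
  x=-1.753: |R|=0.43792 <1
  x=-1.346: |R|=0.15215 <1
  x=-3.229: |R|=1.30047 >1
  x=-3.064: |R|=1.21547 >1
  x=-3.039: |R|=1.20237 >1
Stable set (-2.6667, 0).

(-2.6667,0); λ=-5 ⇒ h* = (8/3)/5 = 0.5333.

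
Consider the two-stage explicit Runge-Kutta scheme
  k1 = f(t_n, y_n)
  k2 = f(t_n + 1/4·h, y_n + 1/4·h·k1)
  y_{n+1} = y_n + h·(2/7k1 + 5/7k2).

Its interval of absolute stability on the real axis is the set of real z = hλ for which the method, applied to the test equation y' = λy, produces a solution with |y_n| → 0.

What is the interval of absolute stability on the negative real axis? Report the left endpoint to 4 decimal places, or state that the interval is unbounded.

On y'=λy, z=hλ:
  k1=λy_n ⇒ h·k1=z·y_n;  k2=λ(1+1/4z)y_n ⇒ h·k2=z(1+1/4z)y_n
  y_{n+1}/y_n = 1 + 2/7z + 5/7z(1+1/4z) = 1 + z + 5/28z²
  Hence R(z) = 1 + z + 5/28z².

Boundary: |R(x)|=1, x<0.
x=-0.48: |R|=0.5611
R=1: x+5/28x²=0 ⇒ x=−28/5=-5.6000; min R=1−1/(4·5/28)=-0.4000>−1
Confirm numerically:
  x=-4.656: |R|=0.21513 <1
  x=-3.494: |R|=0.31399 <1
  x=-2.306: |R|=0.35642 <1
  x=-6.007: |R|=1.43658 >1
  x=-5.757: |R|=1.16140 >1
Interval (-5.6000, 0).

z∈(-5.6000,0).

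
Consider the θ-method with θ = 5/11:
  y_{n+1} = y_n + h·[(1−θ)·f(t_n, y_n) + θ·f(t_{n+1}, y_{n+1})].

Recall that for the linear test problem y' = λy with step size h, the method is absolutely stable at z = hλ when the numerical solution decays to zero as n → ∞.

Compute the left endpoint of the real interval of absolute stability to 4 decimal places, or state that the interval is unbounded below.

z* = -22.0000.

Set f=λy, z=hλ:
  y_{n+1} = y_n + z·[6/11·y_n + 5/11·y_{n+1}] ⇒ (1 − 5/11z)y_{n+1} = (1 + 6/11z)y_n
  R(z) = (1 + 6/11z)/(1 − 5/11z).

Find x<0 with |R(x)|<1.
x=-1.35: |R|=0.1634
R=−1: 1+6/11x = −1+5/11x ⇒ -1/11x=2 ⇒ x=2/(-1/11)=-22.0000
Confirm numerically:
  x=-21.214: |R|=0.99329 <1
  x=-18.602: |R|=0.96733 <1
  x=-15.514: |R|=0.92677 <1
  x=-22.479: |R|=1.00388 >1
  x=-22.442: |R|=1.00359 >1
So |R|<1 on (-22.0000, 0).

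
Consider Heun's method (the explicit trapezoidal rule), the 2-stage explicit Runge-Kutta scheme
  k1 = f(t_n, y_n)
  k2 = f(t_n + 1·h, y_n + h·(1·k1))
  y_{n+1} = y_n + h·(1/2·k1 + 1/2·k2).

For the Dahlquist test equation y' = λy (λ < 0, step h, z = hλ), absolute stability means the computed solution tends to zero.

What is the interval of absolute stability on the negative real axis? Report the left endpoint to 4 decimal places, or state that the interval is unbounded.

(-2.0000, 0).

Test eqn y'=λy, z=hλ:
  order 2, 2-stage ⇒ R(z)=1+z+z^2/2
  (e.g. R(-0.89)=0.50605, |R|=0.50605)

Solve |R(x)|<1 on ℝ⁻.
x=-0.89: |R|=0.5061
|R(-2.03)|=1.0304 |R(-0.81)|=0.5181 |R(-0.57)|=0.5924
Bisect:
  x_lo=-2.7331 |R|=2.0019  x_hi=-0.1994 |R|=0.8204
  mid=-1.46628 |R|=0.60871 →hi
  mid=-2.09970 |R|=1.10467 →lo
  mid=-1.78299 |R|=0.80654 →hi
  mid=-1.94135 |R|=0.94307 →hi
  mid=-2.02052 |R|=1.02073 →lo
  mid=-1.98094 |R|=0.98112 →hi
  mid=-2.00073 |R|=1.00073 →lo
  mid=-1.99083 |R|=0.99087 →hi
  mid=-1.99578 |R|=0.99579 →hi
  ...
  [-2.00011,-1.99996] ⇒ x*=-2.0000
Stable set (-2.0000, 0).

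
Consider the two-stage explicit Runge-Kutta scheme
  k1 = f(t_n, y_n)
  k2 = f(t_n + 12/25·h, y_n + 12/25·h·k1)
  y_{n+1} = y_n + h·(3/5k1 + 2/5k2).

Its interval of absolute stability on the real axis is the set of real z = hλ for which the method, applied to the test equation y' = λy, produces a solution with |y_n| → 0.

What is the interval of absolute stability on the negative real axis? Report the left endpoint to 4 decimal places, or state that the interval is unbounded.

(-5.2083, 0).

On y'=λy, z=hλ:
  k1=λy_n ⇒ h·k1=z·y_n;  k2=λ(1+12/25z)y_n ⇒ h·k2=z(1+12/25z)y_n
  y_{n+1}/y_n = 1 + 3/5z + 2/5z(1+12/25z) = 1 + z + 24/125z²
  Hence R(z) = 1 + z + 24/125z².

Need |R(x)|<1, x<0.
x=-1.59: |R|=0.1046
R=1: x+24/125x²=0 ⇒ x=−125/24=-5.2083; min R=1−1/(4·24/125)=-0.3021>−1
Confirm numerically:
  x=-5.095: |R|=0.88913 <1
  x=-3.933: |R|=0.03695 <1
  x=-3.677: |R|=0.08110 <1
  x=-5.623: |R|=1.44768 >1
  x=-5.300: |R|=1.09328 >1
Interval (-5.2083, 0).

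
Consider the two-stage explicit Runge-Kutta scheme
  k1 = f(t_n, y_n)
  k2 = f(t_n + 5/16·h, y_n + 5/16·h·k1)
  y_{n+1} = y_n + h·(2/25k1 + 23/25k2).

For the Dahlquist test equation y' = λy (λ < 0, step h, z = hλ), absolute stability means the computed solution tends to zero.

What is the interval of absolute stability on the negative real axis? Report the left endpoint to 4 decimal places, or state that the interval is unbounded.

(-3.4783, 0).

Set f=λy, z=hλ:
  k1=λy_n ⇒ h·k1=z·y_n;  k2=λ(1+5/16z)y_n ⇒ h·k2=z(1+5/16z)y_n
  y_{n+1}/y_n = 1 + 2/25z + 23/25z(1+5/16z) = 1 + z + 23/80z²
  Hence R(z) = 1 + z + 23/80z².

Boundary: |R(x)|=1, x<0.
x=-0.78: |R|=0.3949
R=1: x+23/80x²=0 ⇒ x=−80/23=-3.4783; min R=1−1/(4·23/80)=0.1304>−1
Confirm numerically:
  x=-2.928: |R|=0.53679 <1
  x=-2.321: |R|=0.22777 <1
  x=-1.580: |R|=0.13772 <1
  x=-1.460: |R|=0.15283 <1
  x=-4.040: |R|=1.65246 >1
  x=-3.974: |R|=1.56639 >1
Interval (-3.4783, 0).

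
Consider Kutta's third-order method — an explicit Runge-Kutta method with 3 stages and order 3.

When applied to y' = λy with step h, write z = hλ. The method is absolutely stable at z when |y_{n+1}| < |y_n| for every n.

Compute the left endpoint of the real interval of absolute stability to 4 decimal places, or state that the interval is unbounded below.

left endpoint -2.5127.

With y'=λy (z=hλ):
  order 3, 3-stage ⇒ R(z)=1+z+z^2/2+z^3/6
  (e.g. R(-0.65)=0.51548, |R|=0.51548)

Boundary: |R(x)|=1, x<0.
x=-0.65: |R|=0.5155
|R(-2.86)|=1.6691 |R(-1.97)|=0.3038 |R(-0.58)|=0.5557
Bisect:
  x_lo=-3.0250 |R|=2.0631  x_hi=-0.3994 |R|=0.6697
  mid=-1.71220 |R|=0.08298 →hi
  mid=-2.36860 |R|=0.77821 →hi
  mid=-2.69680 |R|=1.32928 →lo
  mid=-2.53270 |R|=1.03311 →lo
  mid=-2.45065 |R|=0.90078 →hi
  mid=-2.49167 |R|=0.96569 →hi
  mid=-2.51219 |R|=0.99908 →hi
  mid=-2.52244 |R|=1.01602 →lo
  mid=-2.51731 |R|=1.00753 →lo
  ...
  [-2.51283,-2.51267] ⇒ x*=-2.5127
Interval (-2.5127, 0).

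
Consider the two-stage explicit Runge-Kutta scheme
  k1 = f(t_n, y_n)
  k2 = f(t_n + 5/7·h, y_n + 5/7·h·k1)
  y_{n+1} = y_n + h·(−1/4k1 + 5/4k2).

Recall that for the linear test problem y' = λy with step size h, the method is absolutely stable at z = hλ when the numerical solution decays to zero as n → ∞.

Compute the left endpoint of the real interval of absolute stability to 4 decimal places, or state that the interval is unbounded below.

z* = -1.1200.

With y'=λy (z=hλ):
  k1=λy_n ⇒ h·k1=z·y_n;  k2=λ(1+5/7z)y_n ⇒ h·k2=z(1+5/7z)y_n
  y_{n+1}/y_n = 1 − 1/4z + 5/4z(1+5/7z) = 1 + z + 25/28z²
  R(z) = 1 + z + 25/28z².

Need |R(x)|<1, x<0.
x=-0.51: |R|=0.7222
R=1: x+25/28x²=0 ⇒ x=−28/25=-1.1200; min R=1−1/(4·25/28)=0.7200>−1
Confirm numerically:
  x=-1.047: |R|=0.93176 <1
  x=-0.894: |R|=0.81960 <1
  x=-0.589: |R|=0.72075 <1
  x=-0.573: |R|=0.72015 <1
  x=-1.685: |R|=1.85002 >1
  x=-1.247: |R|=1.14140 >1
So |R|<1 on (-1.1200, 0).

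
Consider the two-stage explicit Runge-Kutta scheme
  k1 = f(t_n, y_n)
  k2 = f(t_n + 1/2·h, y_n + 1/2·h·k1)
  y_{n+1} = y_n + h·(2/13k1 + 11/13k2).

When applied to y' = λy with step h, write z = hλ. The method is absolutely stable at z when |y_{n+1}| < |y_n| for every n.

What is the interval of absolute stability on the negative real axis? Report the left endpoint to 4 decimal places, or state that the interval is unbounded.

z∈(-2.3636,0).

Test eqn y'=λy, z=hλ:
  k1=λy_n ⇒ h·k1=z·y_n;  k2=λ(1+1/2z)y_n ⇒ h·k2=z(1+1/2z)y_n
  y_{n+1}/y_n = 1 + 2/13z + 11/13z(1+1/2z) = 1 + z + 11/26z²
  so R(z) = 1 + z + 11/26z².

Boundary: |R(x)|=1, x<0.
x=-1.5: |R|=0.4519
R=1: x+11/26x²=0 ⇒ x=−26/11=-2.3636; min R=1−1/(4·11/26)=0.4091>−1
Confirm numerically:
  x=-2.328: |R|=0.96490 <1
  x=-1.896: |R|=0.62488 <1
  x=-1.586: |R|=0.47821 <1
  x=-1.364: |R|=0.42313 <1
  x=-2.675: |R|=1.35238 >1
  x=-2.539: |R|=1.18837 >1
So |R|<1 on (-2.3636, 0).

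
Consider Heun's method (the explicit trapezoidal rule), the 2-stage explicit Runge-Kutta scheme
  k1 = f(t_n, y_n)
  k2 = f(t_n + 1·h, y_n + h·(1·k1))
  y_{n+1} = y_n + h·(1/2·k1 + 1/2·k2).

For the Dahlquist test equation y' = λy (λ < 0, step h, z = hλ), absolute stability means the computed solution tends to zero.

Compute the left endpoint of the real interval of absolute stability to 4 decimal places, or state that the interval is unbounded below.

z* = -2.0000.

With y'=λy (z=hλ):
  order 2, 2-stage ⇒ R(z)=1+z+z^2/2
  (e.g. R(-0.49)=0.63005, |R|=0.63005)

Need |R(x)|<1, x<0.
x=-0.49: |R|=0.6300
|R(-2.24)|=1.2688 |R(-1.35)|=0.5613 |R(-1.3)|=0.5450
Bisect:
  x_lo=-2.7743 |R|=2.0740  x_hi=-0.2701 |R|=0.7663
  mid=-1.52220 |R|=0.63635 →hi
  mid=-2.14823 |R|=1.15922 →lo
  mid=-1.83522 |R|=0.84880 →hi
  mid=-1.99173 |R|=0.99176 →hi
  mid=-2.06998 |R|=1.07243 →lo
  mid=-2.03085 |R|=1.03133 →lo
  mid=-2.01129 |R|=1.01135 →lo
  mid=-2.00151 |R|=1.00151 →lo
  mid=-1.99662 |R|=0.99662 →hi
  ...
  [-2.00013,-1.99998] ⇒ x*=-2.0000
Stable set (-2.0000, 0).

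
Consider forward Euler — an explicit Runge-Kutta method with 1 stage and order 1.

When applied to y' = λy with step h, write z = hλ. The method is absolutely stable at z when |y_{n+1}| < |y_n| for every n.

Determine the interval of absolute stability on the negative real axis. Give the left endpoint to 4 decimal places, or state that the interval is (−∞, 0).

With y'=λy (z=hλ):
  order 1, 1-stage ⇒ R(z)=1+z
  (e.g. R(-0.62)=0.38000, |R|=0.38000)

Need |R(x)|<1, x<0.
x=-0.62: |R|=0.3800
|R(-1.79)|=0.7900 |R(-0.93)|=0.0700 |R(-0.51)|=0.4900
Bisect:
  x_lo=-2.6442 |R|=1.6442  x_hi=-0.2357 |R|=0.7643
  mid=-1.43992 |R|=0.43992 →hi
  mid=-2.04204 |R|=1.04204 →lo
  mid=-1.74098 |R|=0.74098 →hi
  mid=-1.89151 |R|=0.89151 →hi
  mid=-1.96678 |R|=0.96678 →hi
  mid=-2.00441 |R|=1.00441 →lo
  mid=-1.98559 |R|=0.98559 →hi
  mid=-1.99500 |R|=0.99500 →hi
  ...
  [-2.00000,-1.99985] ⇒ x*=-2.0000
Interval (-2.0000, 0).

z∈(-2.0000,0).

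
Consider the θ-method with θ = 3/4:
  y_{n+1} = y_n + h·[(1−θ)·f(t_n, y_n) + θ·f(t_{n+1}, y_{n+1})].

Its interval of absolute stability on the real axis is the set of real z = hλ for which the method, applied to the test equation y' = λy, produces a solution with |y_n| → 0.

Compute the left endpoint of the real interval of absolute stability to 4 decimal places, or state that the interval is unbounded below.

On y'=λy, z=hλ:
  y_{n+1} = y_n + z·[1/4·y_n + 3/4·y_{n+1}] ⇒ (1 − 3/4z)y_{n+1} = (1 + 1/4z)y_n
  so R(z) = (1 + 1/4z)/(1 − 3/4z).

Boundary: |R(x)|=1, x<0.
x=-0.79: |R|=0.5039
x=-2: |R|=0.2000
x=-10: |R|=0.1765
x=-100: |R|=0.3158
θ=3/4≥1/2 ⇒ |1+1/4x|<|1−3/4x| ∀x<0 ⇒ unbounded interval.

unbounded; (−∞, 0).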